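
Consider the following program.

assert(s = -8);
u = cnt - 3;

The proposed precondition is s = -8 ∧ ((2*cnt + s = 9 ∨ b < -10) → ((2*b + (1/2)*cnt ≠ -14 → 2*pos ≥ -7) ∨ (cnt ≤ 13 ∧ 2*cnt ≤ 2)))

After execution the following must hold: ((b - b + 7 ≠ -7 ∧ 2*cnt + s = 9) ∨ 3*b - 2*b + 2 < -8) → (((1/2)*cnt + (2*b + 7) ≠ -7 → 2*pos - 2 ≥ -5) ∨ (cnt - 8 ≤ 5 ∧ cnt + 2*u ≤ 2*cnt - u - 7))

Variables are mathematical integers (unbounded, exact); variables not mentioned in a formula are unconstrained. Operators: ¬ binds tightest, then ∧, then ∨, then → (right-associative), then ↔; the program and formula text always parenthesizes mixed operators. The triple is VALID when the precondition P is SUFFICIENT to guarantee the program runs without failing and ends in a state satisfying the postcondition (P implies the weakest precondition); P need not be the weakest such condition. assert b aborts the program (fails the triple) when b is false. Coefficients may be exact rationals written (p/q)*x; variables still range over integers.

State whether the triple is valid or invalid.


Working backward. After the program, the postcondition ((b - b + 7 ≠ -7 ∧ 2*cnt + s = 9) ∨ 3*b - 2*b + 2 < -8) → (((1/2)*cnt + (2*b + 7) ≠ -7 → 2*pos - 2 ≥ -5) ∨ (cnt - 8 ≤ 5 ∧ cnt + 2*u ≤ 2*cnt - u - 7)) must hold; in canonical form it is (2*cnt + s = 9 ∨ b < -10) → ((2*b + (1/2)*cnt ≠ -14 → 2*pos ≥ -3) ∨ (cnt ≤ 13 ∧ 3*u ≤ cnt - 7)).
Before u := cnt - 3: (2*cnt + s = 9 ∨ b < -10) → ((2*b + (1/2)*cnt ≠ -14 → 2*pos ≥ -3) ∨ (cnt ≤ 13 ∧ 2*cnt ≤ 2))
Before assert s = -8: s = -8 ∧ ((2*cnt + s = 9 ∨ b < -10) → ((2*b + (1/2)*cnt ≠ -14 → 2*pos ≥ -3) ∨ (cnt ≤ 13 ∧ 2*cnt ≤ 2)))
The weakest precondition is s = -8 ∧ ((2*cnt + s = 9 ∨ b < -10) → ((2*b + (1/2)*cnt ≠ -14 → 2*pos ≥ -3) ∨ (cnt ≤ 13 ∧ 2*cnt ≤ 2))).
Check whether s = -8 ∧ ((2*cnt + s = 9 ∨ b < -10) → ((2*b + (1/2)*cnt ≠ -14 → 2*pos ≥ -7) ∨ (cnt ≤ 13 ∧ 2*cnt ≤ 2))) implies it.
Countermodel: at the initial state b = -11, cnt = 14, pos = -2, s = -8, the precondition holds but the weakest precondition fails.
Answer: invalid


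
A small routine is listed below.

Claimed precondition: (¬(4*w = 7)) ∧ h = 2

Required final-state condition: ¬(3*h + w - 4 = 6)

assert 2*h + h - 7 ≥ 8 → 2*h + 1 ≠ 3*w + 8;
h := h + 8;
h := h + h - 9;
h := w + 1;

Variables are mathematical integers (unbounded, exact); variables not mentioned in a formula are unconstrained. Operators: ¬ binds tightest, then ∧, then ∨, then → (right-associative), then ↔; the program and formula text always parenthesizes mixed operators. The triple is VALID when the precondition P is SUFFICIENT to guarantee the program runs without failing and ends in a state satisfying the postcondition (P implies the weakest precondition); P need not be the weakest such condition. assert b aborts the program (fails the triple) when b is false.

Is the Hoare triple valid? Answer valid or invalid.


Working backward. After the program, the postcondition ¬(3*h + w - 4 = 6) must hold; in canonical form it is ¬(3*h + w = 10).
Before h := w + 1: ¬(4*w = 7)
Before h := h + h - 9: ¬(4*w = 7)
Before h := h + 8: ¬(4*w = 7)
Before assert 2*h + h - 7 ≥ 8 → 2*h + 1 ≠ 3*w + 8: (3*h ≥ 15 → 2*h ≠ 3*w + 7) ∧ (¬(4*w = 7))
The weakest precondition is (3*h ≥ 15 → 2*h ≠ 3*w + 7) ∧ (¬(4*w = 7)).
Check whether (¬(4*w = 7)) ∧ h = 2 implies it.
Every state satisfying the precondition satisfies the weakest precondition: the implication holds.
Answer: valid


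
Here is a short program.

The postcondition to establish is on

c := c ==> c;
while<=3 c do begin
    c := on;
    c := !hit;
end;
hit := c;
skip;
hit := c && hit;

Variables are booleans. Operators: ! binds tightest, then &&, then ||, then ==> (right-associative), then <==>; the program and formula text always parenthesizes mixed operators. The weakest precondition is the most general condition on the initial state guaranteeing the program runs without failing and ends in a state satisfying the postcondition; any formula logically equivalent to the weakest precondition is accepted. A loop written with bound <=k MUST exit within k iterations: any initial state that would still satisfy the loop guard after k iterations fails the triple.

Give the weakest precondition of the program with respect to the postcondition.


Working backward. After the program, on must hold.
Before hit := c && hit: on
Before skip: on
Before hit := c: on
Before the loop (bound <=3), unroll the exhaustion recursion (WP_0 = exit-now case; WP_j = one more guarded iteration, up to j = 3):
  WP_0: (!c) && on
  WP_1: (c ==> (hit && on)) && ((!c) ==> on)
  WP_2: (c ==> (((!hit) ==> (hit && on)) && (hit ==> on))) && ((!c) ==> on)
  WP_3: (c ==> (((!hit) ==> (((!hit) ==> (hit && on)) && (hit ==> on))) && (hit ==> on))) && ((!c) ==> on)
So before the loop: (c ==> (((!hit) ==> (((!hit) ==> (hit && on)) && (hit ==> on))) && (hit ==> on))) && ((!c) ==> on)
Before c := c ==> c: ((!hit) ==> (((!hit) ==> (hit && on)) && (hit ==> on))) && (hit ==> on)
Answer: WP = ((!hit) ==> (((!hit) ==> (hit && on)) && (hit ==> on))) && (hit ==> on)


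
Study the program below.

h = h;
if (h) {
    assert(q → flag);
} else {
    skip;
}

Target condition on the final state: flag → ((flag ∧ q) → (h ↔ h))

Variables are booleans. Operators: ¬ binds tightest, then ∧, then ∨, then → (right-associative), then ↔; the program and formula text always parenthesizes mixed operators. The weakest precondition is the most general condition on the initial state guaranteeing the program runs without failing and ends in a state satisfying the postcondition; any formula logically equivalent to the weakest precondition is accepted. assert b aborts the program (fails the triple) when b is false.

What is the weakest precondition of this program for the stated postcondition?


Working backward. After the program, the postcondition flag → ((flag ∧ q) → (h ↔ h)) must hold; in canonical form it is true.
Then branch requires q → flag; else branch requires true.
Before the if: h → (q → flag)
Before h := h: h → (q → flag)
Answer: WP = h → (q → flag)


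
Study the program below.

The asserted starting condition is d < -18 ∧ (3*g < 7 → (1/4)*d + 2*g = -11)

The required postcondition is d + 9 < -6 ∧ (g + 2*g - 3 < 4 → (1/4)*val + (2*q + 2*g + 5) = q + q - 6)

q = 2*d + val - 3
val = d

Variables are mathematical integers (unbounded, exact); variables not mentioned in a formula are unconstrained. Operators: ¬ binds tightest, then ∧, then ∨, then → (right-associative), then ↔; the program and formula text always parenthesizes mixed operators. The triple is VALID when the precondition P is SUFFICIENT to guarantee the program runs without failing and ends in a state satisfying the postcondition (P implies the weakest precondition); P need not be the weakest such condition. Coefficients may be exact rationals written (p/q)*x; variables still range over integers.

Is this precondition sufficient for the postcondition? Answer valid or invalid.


Working backward. After the program, the postcondition d + 9 < -6 ∧ (g + 2*g - 3 < 4 → (1/4)*val + (2*q + 2*g + 5) = q + q - 6) must hold; in canonical form it is d < -15 ∧ (3*g < 7 → 2*g + (1/4)*val = -11).
Before val := d: d < -15 ∧ (3*g < 7 → (1/4)*d + 2*g = -11)
Before q := 2*d + val - 3: d < -15 ∧ (3*g < 7 → (1/4)*d + 2*g = -11)
The weakest precondition is d < -15 ∧ (3*g < 7 → (1/4)*d + 2*g = -11).
Check whether d < -18 ∧ (3*g < 7 → (1/4)*d + 2*g = -11) implies it.
Every state satisfying the precondition satisfies the weakest precondition: the implication holds.
Answer: valid


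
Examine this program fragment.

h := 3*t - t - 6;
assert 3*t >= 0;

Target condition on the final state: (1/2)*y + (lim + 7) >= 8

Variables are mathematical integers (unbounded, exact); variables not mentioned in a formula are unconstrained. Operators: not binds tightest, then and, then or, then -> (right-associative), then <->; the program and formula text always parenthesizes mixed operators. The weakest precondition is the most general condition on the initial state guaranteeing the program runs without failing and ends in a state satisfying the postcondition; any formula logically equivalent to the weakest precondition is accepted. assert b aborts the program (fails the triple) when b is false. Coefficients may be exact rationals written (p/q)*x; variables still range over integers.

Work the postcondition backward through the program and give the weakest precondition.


Working backward. After the program, the postcondition (1/2)*y + (lim + 7) >= 8 must hold; in canonical form it is lim + (1/2)*y >= 1.
Before assert 3*t >= 0: 3*t >= 0 and lim + (1/2)*y >= 1
Before h := 3*t - t - 6: 3*t >= 0 and lim + (1/2)*y >= 1
Answer: WP = 3*t >= 0 and lim + (1/2)*y >= 1


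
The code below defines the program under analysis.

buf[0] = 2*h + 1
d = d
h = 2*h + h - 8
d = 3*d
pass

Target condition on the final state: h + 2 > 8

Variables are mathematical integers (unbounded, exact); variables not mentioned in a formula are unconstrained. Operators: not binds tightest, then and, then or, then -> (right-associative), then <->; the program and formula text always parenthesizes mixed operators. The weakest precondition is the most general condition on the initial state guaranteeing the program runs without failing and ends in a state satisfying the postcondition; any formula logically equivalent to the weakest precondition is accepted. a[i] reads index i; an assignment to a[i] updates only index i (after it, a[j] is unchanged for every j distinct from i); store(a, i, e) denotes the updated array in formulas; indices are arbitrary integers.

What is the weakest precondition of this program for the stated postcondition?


Working backward. After the program, the postcondition h + 2 > 8 must hold; in canonical form it is h > 6.
Before skip: h > 6
Before d := 3*d: h > 6
Before h := 2*h + h - 8: 3*h > 14
Before d := d: 3*h > 14
Before buf[0] := 2*h + 1: 3*h > 14
Answer: WP = 3*h > 14


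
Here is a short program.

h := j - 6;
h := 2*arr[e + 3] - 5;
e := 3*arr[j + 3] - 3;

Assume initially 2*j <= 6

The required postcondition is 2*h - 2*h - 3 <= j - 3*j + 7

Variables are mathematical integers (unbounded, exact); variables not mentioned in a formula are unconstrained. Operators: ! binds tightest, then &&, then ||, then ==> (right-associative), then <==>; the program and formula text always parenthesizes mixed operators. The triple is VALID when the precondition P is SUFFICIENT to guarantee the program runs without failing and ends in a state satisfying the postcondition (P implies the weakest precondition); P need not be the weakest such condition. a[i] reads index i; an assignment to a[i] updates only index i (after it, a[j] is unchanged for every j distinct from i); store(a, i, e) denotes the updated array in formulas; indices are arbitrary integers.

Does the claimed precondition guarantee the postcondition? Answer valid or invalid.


Working backward. After the program, the postcondition 2*h - 2*h - 3 <= j - 3*j + 7 must hold; in canonical form it is 2*j <= 10.
Before e := 3*arr[j + 3] - 3: 2*j <= 10
Before h := 2*arr[e + 3] - 5: 2*j <= 10
Before h := j - 6: 2*j <= 10
The weakest precondition is 2*j <= 10.
Check whether 2*j <= 6 implies it.
Every state satisfying the precondition satisfies the weakest precondition: the implication holds.
Answer: valid


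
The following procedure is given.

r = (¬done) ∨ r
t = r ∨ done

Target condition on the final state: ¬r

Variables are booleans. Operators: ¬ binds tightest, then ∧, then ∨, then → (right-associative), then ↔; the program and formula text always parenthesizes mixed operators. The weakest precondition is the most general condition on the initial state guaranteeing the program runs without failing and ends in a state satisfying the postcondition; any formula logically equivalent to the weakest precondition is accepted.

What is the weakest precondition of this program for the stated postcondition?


Working backward. After the program, ¬r must hold.
Before t := r ∨ done: ¬r
Before r := (¬done) ∨ r: ¬((¬done) ∨ r)
Answer: WP = ¬((¬done) ∨ r)


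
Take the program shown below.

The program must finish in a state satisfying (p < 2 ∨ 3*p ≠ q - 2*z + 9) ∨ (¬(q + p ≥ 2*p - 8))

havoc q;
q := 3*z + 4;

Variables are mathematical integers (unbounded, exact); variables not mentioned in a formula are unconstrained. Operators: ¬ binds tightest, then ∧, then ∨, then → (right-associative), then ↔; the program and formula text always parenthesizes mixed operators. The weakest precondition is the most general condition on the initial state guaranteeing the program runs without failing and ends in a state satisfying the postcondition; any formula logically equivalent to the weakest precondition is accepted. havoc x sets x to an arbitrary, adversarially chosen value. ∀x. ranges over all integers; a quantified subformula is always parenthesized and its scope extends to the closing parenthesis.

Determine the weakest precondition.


Working backward. After the program, the postcondition (p < 2 ∨ 3*p ≠ q - 2*z + 9) ∨ (¬(q + p ≥ 2*p - 8)) must hold; in canonical form it is p < 2 ∨ 3*p + 2*z ≠ q + 9 ∨ (¬(q ≥ p - 8)).
Before q := 3*z + 4: p < 2 ∨ 3*p ≠ z + 13 ∨ (¬(3*z ≥ p - 12))
Before havoc q: p < 2 ∨ 3*p ≠ z + 13 ∨ (¬(3*z ≥ p - 12))
Answer: WP = p < 2 ∨ 3*p ≠ z + 13 ∨ (¬(3*z ≥ p - 12))


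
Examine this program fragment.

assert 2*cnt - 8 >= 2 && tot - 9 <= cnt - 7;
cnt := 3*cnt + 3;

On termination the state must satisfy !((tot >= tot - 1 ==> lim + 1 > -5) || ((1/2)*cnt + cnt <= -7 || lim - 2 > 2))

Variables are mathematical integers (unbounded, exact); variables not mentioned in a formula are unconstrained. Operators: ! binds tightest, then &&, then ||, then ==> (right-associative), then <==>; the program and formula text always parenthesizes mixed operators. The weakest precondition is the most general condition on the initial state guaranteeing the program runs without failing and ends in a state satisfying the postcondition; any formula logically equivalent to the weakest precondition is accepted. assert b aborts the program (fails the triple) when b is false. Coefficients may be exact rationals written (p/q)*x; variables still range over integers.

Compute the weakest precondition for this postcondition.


Working backward. After the program, the postcondition !((tot >= tot - 1 ==> lim + 1 > -5) || ((1/2)*cnt + cnt <= -7 || lim - 2 > 2)) must hold; in canonical form it is !(lim > -6 || (3/2)*cnt <= -7 || lim > 4).
Before cnt := 3*cnt + 3: !(lim > -6 || (9/2)*cnt <= -23/2 || lim > 4)
Before assert 2*cnt - 8 >= 2 && tot - 9 <= cnt - 7: 2*cnt >= 10 && tot <= cnt + 2 && (!(lim > -6 || (9/2)*cnt <= -23/2 || lim > 4))
Answer: WP = 2*cnt >= 10 && tot <= cnt + 2 && (!(lim > -6 || (9/2)*cnt <= -23/2 || lim > 4))


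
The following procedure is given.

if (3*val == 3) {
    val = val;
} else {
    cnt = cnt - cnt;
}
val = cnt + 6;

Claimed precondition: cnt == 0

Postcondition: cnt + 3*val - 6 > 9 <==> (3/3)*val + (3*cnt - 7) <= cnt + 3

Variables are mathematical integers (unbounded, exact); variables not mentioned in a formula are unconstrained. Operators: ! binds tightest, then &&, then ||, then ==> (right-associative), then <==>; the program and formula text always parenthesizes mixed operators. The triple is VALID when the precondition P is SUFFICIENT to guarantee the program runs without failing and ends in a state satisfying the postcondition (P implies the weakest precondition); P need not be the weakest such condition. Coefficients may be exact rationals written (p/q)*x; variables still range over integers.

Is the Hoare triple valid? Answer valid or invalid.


Working backward. After the program, the postcondition cnt + 3*val - 6 > 9 <==> (3/3)*val + (3*cnt - 7) <= cnt + 3 must hold; in canonical form it is cnt + 3*val > 15 <==> 2*cnt + val <= 10.
Before val := cnt + 6: 4*cnt > -3 <==> 3*cnt <= 4
Then branch requires 4*cnt > -3 <==> 3*cnt <= 4; else branch requires true.
Before the if: 3*val == 3 ==> (4*cnt > -3 <==> 3*cnt <= 4)
The weakest precondition is 3*val == 3 ==> (4*cnt > -3 <==> 3*cnt <= 4).
Check whether cnt == 0 implies it.
Every state satisfying the precondition satisfies the weakest precondition: the implication holds.
Answer: valid


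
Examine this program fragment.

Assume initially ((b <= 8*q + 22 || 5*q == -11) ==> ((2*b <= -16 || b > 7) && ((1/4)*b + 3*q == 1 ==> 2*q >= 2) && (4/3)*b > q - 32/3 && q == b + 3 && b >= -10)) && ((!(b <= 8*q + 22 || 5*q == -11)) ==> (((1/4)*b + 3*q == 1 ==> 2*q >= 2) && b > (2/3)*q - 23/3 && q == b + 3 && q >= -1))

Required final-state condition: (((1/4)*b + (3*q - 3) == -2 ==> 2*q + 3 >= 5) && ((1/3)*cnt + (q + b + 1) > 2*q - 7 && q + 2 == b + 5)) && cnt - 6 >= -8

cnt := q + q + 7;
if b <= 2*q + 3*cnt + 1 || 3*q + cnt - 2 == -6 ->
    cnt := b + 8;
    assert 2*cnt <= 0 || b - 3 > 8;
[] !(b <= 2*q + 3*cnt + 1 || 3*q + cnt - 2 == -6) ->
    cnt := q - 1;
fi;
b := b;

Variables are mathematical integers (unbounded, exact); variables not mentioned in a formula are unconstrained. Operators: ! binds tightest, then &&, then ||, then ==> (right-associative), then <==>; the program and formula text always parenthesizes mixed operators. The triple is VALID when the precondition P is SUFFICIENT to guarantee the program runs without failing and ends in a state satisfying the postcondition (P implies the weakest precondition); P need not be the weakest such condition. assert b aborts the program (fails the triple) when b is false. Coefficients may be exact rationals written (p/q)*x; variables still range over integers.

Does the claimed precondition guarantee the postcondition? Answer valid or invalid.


Working backward. After the program, the postcondition (((1/4)*b + (3*q - 3) == -2 ==> 2*q + 3 >= 5) && ((1/3)*cnt + (q + b + 1) > 2*q - 7 && q + 2 == b + 5)) && cnt - 6 >= -8 must hold; in canonical form it is ((1/4)*b + 3*q == 1 ==> 2*q >= 2) && b + (1/3)*cnt > q - 8 && q == b + 3 && cnt >= -2.
Before b := b: ((1/4)*b + 3*q == 1 ==> 2*q >= 2) && b + (1/3)*cnt > q - 8 && q == b + 3 && cnt >= -2
Then branch requires (2*b <= -16 || b > 11) && ((1/4)*b + 3*q == 1 ==> 2*q >= 2) && (4/3)*b > q - 32/3 && q == b + 3 && b >= -10; else branch requires ((1/4)*b + 3*q == 1 ==> 2*q >= 2) && b > (2/3)*q - 23/3 && q == b + 3 && q >= -1.
Before the if: ((b <= 3*cnt + 2*q + 1 || cnt + 3*q == -4) ==> ((2*b <= -16 || b > 11) && ((1/4)*b + 3*q == 1 ==> 2*q >= 2) && (4/3)*b > q - 32/3 && q == b + 3 && b >= -10)) && ((!(b <= 3*cnt + 2*q + 1 || cnt + 3*q == -4)) ==> (((1/4)*b + 3*q == 1 ==> 2*q >= 2) && b > (2/3)*q - 23/3 && q == b + 3 && q >= -1))
Before cnt := q + q + 7: ((b <= 8*q + 22 || 5*q == -11) ==> ((2*b <= -16 || b > 11) && ((1/4)*b + 3*q == 1 ==> 2*q >= 2) && (4/3)*b > q - 32/3 && q == b + 3 && b >= -10)) && ((!(b <= 8*q + 22 || 5*q == -11)) ==> (((1/4)*b + 3*q == 1 ==> 2*q >= 2) && b > (2/3)*q - 23/3 && q == b + 3 && q >= -1))
The weakest precondition is ((b <= 8*q + 22 || 5*q == -11) ==> ((2*b <= -16 || b > 11) && ((1/4)*b + 3*q == 1 ==> 2*q >= 2) && (4/3)*b > q - 32/3 && q == b + 3 && b >= -10)) && ((!(b <= 8*q + 22 || 5*q == -11)) ==> (((1/4)*b + 3*q == 1 ==> 2*q >= 2) && b > (2/3)*q - 23/3 && q == b + 3 && q >= -1)).
Check whether ((b <= 8*q + 22 || 5*q == -11) ==> ((2*b <= -16 || b > 7) && ((1/4)*b + 3*q == 1 ==> 2*q >= 2) && (4/3)*b > q - 32/3 && q == b + 3 && b >= -10)) && ((!(b <= 8*q + 22 || 5*q == -11)) ==> (((1/4)*b + 3*q == 1 ==> 2*q >= 2) && b > (2/3)*q - 23/3 && q == b + 3 && q >= -1)) implies it.
Countermodel: at the initial state b = 8, q = 11, the precondition holds but the weakest precondition fails.
Answer: invalid


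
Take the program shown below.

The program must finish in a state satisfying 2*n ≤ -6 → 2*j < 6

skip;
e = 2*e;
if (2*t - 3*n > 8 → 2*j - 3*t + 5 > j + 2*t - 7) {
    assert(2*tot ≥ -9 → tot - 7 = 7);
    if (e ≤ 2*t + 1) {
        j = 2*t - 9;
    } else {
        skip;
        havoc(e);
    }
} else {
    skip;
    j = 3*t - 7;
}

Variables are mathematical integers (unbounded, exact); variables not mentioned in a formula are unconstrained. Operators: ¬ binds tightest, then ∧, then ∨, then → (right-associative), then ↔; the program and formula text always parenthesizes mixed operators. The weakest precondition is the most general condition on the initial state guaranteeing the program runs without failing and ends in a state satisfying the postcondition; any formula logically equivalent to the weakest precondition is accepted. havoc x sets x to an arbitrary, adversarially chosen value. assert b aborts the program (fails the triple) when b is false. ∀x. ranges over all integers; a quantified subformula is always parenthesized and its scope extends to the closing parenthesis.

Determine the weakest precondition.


Working backward. After the program, 2*n ≤ -6 → 2*j < 6 must hold.
Then branch requires (2*tot ≥ -9 → tot = 14) ∧ (e ≤ 2*t + 1 → (2*n ≤ -6 → 4*t < 24)) ∧ ((¬(e ≤ 2*t + 1)) → (2*n ≤ -6 → 2*j < 6)); else branch requires 2*n ≤ -6 → 6*t < 20.
Before the if: ((2*t > 3*n + 8 → j > 5*t - 12) → ((2*tot ≥ -9 → tot = 14) ∧ (e ≤ 2*t + 1 → (2*n ≤ -6 → 4*t < 24)) ∧ ((¬(e ≤ 2*t + 1)) → (2*n ≤ -6 → 2*j < 6)))) ∧ ((¬(2*t > 3*n + 8 → j > 5*t - 12)) → (2*n ≤ -6 → 6*t < 20))
Before e := 2*e: ((2*t > 3*n + 8 → j > 5*t - 12) → ((2*tot ≥ -9 → tot = 14) ∧ (2*e ≤ 2*t + 1 → (2*n ≤ -6 → 4*t < 24)) ∧ ((¬(2*e ≤ 2*t + 1)) → (2*n ≤ -6 → 2*j < 6)))) ∧ ((¬(2*t > 3*n + 8 → j > 5*t - 12)) → (2*n ≤ -6 → 6*t < 20))
Before skip: ((2*t > 3*n + 8 → j > 5*t - 12) → ((2*tot ≥ -9 → tot = 14) ∧ (2*e ≤ 2*t + 1 → (2*n ≤ -6 → 4*t < 24)) ∧ ((¬(2*e ≤ 2*t + 1)) → (2*n ≤ -6 → 2*j < 6)))) ∧ ((¬(2*t > 3*n + 8 → j > 5*t - 12)) → (2*n ≤ -6 → 6*t < 20))
Answer: WP = ((2*t > 3*n + 8 → j > 5*t - 12) → ((2*tot ≥ -9 → tot = 14) ∧ (2*e ≤ 2*t + 1 → (2*n ≤ -6 → 4*t < 24)) ∧ ((¬(2*e ≤ 2*t + 1)) → (2*n ≤ -6 → 2*j < 6)))) ∧ ((¬(2*t > 3*n + 8 → j > 5*t - 12)) → (2*n ≤ -6 → 6*t < 20))


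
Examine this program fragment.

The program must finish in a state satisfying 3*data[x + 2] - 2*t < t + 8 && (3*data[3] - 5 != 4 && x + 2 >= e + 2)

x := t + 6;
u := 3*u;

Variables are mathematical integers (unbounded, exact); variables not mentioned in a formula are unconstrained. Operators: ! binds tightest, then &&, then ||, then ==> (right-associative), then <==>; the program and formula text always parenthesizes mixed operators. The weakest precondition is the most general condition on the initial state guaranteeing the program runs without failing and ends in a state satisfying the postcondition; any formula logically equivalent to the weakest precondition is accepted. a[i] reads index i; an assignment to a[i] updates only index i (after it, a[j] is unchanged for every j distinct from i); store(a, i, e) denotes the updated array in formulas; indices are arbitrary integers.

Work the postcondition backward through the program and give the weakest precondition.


Working backward. After the program, the postcondition 3*data[x + 2] - 2*t < t + 8 && (3*data[3] - 5 != 4 && x + 2 >= e + 2) must hold; in canonical form it is 3*data[x + 2] < 3*t + 8 && 3*data[3] != 9 && x >= e.
Before u := 3*u: 3*data[x + 2] < 3*t + 8 && 3*data[3] != 9 && x >= e
Before x := t + 6: 3*data[t + 8] < 3*t + 8 && 3*data[3] != 9 && t >= e - 6
Answer: WP = 3*data[t + 8] < 3*t + 8 && 3*data[3] != 9 && t >= e - 6


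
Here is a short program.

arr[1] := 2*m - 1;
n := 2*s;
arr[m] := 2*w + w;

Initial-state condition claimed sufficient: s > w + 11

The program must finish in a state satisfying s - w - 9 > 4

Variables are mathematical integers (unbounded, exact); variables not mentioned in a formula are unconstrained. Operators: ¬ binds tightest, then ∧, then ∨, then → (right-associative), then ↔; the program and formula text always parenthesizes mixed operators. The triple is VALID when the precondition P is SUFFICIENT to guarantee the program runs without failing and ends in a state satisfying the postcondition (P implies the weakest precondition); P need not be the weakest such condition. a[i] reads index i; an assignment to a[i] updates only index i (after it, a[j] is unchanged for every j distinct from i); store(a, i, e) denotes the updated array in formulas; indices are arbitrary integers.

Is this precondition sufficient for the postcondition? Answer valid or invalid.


Working backward. After the program, the postcondition s - w - 9 > 4 must hold; in canonical form it is s > w + 13.
Before arr[m] := 2*w + w: s > w + 13
Before n := 2*s: s > w + 13
Before arr[1] := 2*m - 1: s > w + 13
The weakest precondition is s > w + 13.
Check whether s > w + 11 implies it.
Countermodel: at the initial state s = 0, w = -12, the precondition holds but the weakest precondition fails.
Answer: invalid


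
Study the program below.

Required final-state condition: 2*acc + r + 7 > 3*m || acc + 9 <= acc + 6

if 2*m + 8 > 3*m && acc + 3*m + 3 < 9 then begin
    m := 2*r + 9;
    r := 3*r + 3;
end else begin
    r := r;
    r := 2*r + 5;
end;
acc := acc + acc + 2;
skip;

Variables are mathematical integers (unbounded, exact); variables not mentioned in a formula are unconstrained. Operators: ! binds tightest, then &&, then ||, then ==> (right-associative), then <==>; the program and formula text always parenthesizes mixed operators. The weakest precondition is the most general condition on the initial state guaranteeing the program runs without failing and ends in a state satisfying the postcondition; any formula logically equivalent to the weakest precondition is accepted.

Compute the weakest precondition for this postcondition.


Working backward. After the program, the postcondition 2*acc + r + 7 > 3*m || acc + 9 <= acc + 6 must hold; in canonical form it is 2*acc + r > 3*m - 7.
Before skip: 2*acc + r > 3*m - 7
Before acc := acc + acc + 2: 4*acc + r > 3*m - 11
Then branch requires 4*acc > 3*r + 13; else branch requires 4*acc + 2*r > 3*m - 16.
Before the if: ((m < 8 && acc + 3*m < 6) ==> 4*acc > 3*r + 13) && ((!(m < 8 && acc + 3*m < 6)) ==> 4*acc + 2*r > 3*m - 16)
Answer: WP = ((m < 8 && acc + 3*m < 6) ==> 4*acc > 3*r + 13) && ((!(m < 8 && acc + 3*m < 6)) ==> 4*acc + 2*r > 3*m - 16)


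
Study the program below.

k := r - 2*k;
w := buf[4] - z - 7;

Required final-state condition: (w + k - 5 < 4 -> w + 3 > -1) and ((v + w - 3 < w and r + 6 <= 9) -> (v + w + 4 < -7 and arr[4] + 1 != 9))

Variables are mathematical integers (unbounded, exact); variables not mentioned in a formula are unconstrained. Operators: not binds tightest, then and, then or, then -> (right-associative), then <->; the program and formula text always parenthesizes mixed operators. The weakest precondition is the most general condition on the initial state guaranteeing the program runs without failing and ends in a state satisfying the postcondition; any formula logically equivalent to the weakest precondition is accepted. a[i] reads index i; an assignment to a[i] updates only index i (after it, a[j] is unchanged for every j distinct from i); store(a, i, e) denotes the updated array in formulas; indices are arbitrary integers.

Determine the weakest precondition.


Working backward. After the program, the postcondition (w + k - 5 < 4 -> w + 3 > -1) and ((v + w - 3 < w and r + 6 <= 9) -> (v + w + 4 < -7 and arr[4] + 1 != 9)) must hold; in canonical form it is (k + w < 9 -> w > -4) and ((v < 3 and r <= 3) -> (v + w < -11 and arr[4] != 8)).
Before w := buf[4] - z - 7: (buf[4] + k < z + 16 -> buf[4] > z + 3) and ((v < 3 and r <= 3) -> (buf[4] + v < z - 4 and arr[4] != 8))
Before k := r - 2*k: (buf[4] + r < 2*k + z + 16 -> buf[4] > z + 3) and ((v < 3 and r <= 3) -> (buf[4] + v < z - 4 and arr[4] != 8))
Answer: WP = (buf[4] + r < 2*k + z + 16 -> buf[4] > z + 3) and ((v < 3 and r <= 3) -> (buf[4] + v < z - 4 and arr[4] != 8))


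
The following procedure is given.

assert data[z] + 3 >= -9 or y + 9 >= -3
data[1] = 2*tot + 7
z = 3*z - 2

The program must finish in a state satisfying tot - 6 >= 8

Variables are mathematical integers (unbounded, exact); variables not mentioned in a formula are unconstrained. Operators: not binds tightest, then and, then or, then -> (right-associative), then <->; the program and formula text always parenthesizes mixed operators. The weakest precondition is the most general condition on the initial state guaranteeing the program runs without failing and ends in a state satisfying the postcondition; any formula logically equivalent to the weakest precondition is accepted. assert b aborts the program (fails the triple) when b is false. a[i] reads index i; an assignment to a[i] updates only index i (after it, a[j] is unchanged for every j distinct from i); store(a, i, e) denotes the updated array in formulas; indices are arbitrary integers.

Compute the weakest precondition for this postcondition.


Working backward. After the program, the postcondition tot - 6 >= 8 must hold; in canonical form it is tot >= 14.
Before z := 3*z - 2: tot >= 14
Before data[1] := 2*tot + 7: tot >= 14
Before assert data[z] + 3 >= -9 or y + 9 >= -3: (data[z] >= -12 or y >= -12) and tot >= 14
Answer: WP = (data[z] >= -12 or y >= -12) and tot >= 14


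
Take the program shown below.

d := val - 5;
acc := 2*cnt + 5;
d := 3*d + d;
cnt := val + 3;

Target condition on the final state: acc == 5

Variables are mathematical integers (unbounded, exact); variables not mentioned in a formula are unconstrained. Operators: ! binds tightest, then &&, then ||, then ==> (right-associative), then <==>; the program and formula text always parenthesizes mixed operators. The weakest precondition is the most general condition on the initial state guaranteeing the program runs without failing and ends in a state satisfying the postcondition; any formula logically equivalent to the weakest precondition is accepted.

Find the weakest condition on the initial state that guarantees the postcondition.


Working backward. After the program, acc == 5 must hold.
Before cnt := val + 3: acc == 5
Before d := 3*d + d: acc == 5
Before acc := 2*cnt + 5: 2*cnt == 0
Before d := val - 5: 2*cnt == 0
Answer: WP = 2*cnt == 0


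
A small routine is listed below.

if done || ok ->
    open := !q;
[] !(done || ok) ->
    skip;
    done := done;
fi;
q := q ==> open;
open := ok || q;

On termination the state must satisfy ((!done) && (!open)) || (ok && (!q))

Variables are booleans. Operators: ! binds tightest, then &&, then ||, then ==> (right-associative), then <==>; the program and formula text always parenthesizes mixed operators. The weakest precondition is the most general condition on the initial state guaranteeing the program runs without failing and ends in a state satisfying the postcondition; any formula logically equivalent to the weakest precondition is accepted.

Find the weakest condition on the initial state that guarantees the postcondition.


Working backward. After the program, ((!done) && (!open)) || (ok && (!q)) must hold.
Before open := ok || q: ((!done) && (!(ok || q))) || (ok && (!q))
Before q := q ==> open: ((!done) && (!(ok || (q ==> open)))) || (ok && (!(q ==> open)))
Then branch requires ((!done) && (!(ok || (q ==> (!q))))) || (ok && (!(q ==> (!q)))); else branch requires ((!done) && (!(ok || (q ==> open)))) || (ok && (!(q ==> open))).
Before the if: ((done || ok) ==> (((!done) && (!(ok || (q ==> (!q))))) || (ok && (!(q ==> (!q)))))) && ((!(done || ok)) ==> (((!done) && (!(ok || (q ==> open)))) || (ok && (!(q ==> open)))))
Answer: WP = ((done || ok) ==> (((!done) && (!(ok || (q ==> (!q))))) || (ok && (!(q ==> (!q)))))) && ((!(done || ok)) ==> (((!done) && (!(ok || (q ==> open)))) || (ok && (!(q ==> open)))))


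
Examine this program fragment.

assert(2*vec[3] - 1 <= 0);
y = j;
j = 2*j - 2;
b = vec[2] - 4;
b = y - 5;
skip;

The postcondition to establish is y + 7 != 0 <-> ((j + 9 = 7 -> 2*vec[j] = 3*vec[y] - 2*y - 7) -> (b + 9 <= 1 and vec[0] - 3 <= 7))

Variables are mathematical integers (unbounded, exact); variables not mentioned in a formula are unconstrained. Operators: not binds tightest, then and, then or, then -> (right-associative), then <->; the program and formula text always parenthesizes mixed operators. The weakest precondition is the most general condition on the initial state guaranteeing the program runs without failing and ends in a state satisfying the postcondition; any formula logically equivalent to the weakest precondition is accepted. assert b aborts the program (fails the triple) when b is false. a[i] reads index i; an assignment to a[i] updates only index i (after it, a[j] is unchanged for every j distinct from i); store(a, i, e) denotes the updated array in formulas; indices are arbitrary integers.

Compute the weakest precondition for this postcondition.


Working backward. After the program, the postcondition y + 7 != 0 <-> ((j + 9 = 7 -> 2*vec[j] = 3*vec[y] - 2*y - 7) -> (b + 9 <= 1 and vec[0] - 3 <= 7)) must hold; in canonical form it is y != -7 <-> ((j = -2 -> 2*vec[j] + 2*y = 3*vec[y] - 7) -> (b <= -8 and vec[0] <= 10)).
Before skip: y != -7 <-> ((j = -2 -> 2*vec[j] + 2*y = 3*vec[y] - 7) -> (b <= -8 and vec[0] <= 10))
Before b := y - 5: y != -7 <-> ((j = -2 -> 2*vec[j] + 2*y = 3*vec[y] - 7) -> (y <= -3 and vec[0] <= 10))
Before b := vec[2] - 4: y != -7 <-> ((j = -2 -> 2*vec[j] + 2*y = 3*vec[y] - 7) -> (y <= -3 and vec[0] <= 10))
Before j := 2*j - 2: y != -7 <-> ((2*j = 0 -> 2*vec[2*j - 2] + 2*y = 3*vec[y] - 7) -> (y <= -3 and vec[0] <= 10))
Before y := j: j != -7 <-> ((2*j = 0 -> 2*vec[2*j - 2] + 2*j = 3*vec[j] - 7) -> (j <= -3 and vec[0] <= 10))
Before assert 2*vec[3] - 1 <= 0: 2*vec[3] <= 1 and (j != -7 <-> ((2*j = 0 -> 2*vec[2*j - 2] + 2*j = 3*vec[j] - 7) -> (j <= -3 and vec[0] <= 10)))
Answer: WP = 2*vec[3] <= 1 and (j != -7 <-> ((2*j = 0 -> 2*vec[2*j - 2] + 2*j = 3*vec[j] - 7) -> (j <= -3 and vec[0] <= 10)))


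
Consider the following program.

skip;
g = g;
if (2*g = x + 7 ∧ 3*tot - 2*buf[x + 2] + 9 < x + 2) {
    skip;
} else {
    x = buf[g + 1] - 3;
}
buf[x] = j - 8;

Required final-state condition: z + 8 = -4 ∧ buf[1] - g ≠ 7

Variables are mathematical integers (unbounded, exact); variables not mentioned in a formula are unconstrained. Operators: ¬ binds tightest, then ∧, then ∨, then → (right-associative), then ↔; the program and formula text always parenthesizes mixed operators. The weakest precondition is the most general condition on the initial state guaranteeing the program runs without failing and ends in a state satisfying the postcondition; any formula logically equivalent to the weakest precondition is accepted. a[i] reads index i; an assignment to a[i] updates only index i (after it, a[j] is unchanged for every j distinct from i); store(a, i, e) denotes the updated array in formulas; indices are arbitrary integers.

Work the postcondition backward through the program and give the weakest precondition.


Working backward. After the program, the postcondition z + 8 = -4 ∧ buf[1] - g ≠ 7 must hold; in canonical form it is z = -12 ∧ buf[1] ≠ g + 7.
Before buf[x] := j - 8: z = -12 ∧ store(buf, x, j - 8)[1] ≠ g + 7
Then branch requires z = -12 ∧ store(buf, x, j - 8)[1] ≠ g + 7; else branch requires z = -12 ∧ store(buf, buf[g + 1] - 3, j - 8)[1] ≠ g + 7.
Before the if: ((2*g = x + 7 ∧ 3*tot < 2*buf[x + 2] + x - 7) → (z = -12 ∧ store(buf, x, j - 8)[1] ≠ g + 7)) ∧ ((¬(2*g = x + 7 ∧ 3*tot < 2*buf[x + 2] + x - 7)) → (z = -12 ∧ store(buf, buf[g + 1] - 3, j - 8)[1] ≠ g + 7))
Before g := g: ((2*g = x + 7 ∧ 3*tot < 2*buf[x + 2] + x - 7) → (z = -12 ∧ store(buf, x, j - 8)[1] ≠ g + 7)) ∧ ((¬(2*g = x + 7 ∧ 3*tot < 2*buf[x + 2] + x - 7)) → (z = -12 ∧ store(buf, buf[g + 1] - 3, j - 8)[1] ≠ g + 7))
Before skip: ((2*g = x + 7 ∧ 3*tot < 2*buf[x + 2] + x - 7) → (z = -12 ∧ store(buf, x, j - 8)[1] ≠ g + 7)) ∧ ((¬(2*g = x + 7 ∧ 3*tot < 2*buf[x + 2] + x - 7)) → (z = -12 ∧ store(buf, buf[g + 1] - 3, j - 8)[1] ≠ g + 7))
Answer: WP = ((2*g = x + 7 ∧ 3*tot < 2*buf[x + 2] + x - 7) → (z = -12 ∧ store(buf, x, j - 8)[1] ≠ g + 7)) ∧ ((¬(2*g = x + 7 ∧ 3*tot < 2*buf[x + 2] + x - 7)) → (z = -12 ∧ store(buf, buf[g + 1] - 3, j - 8)[1] ≠ g + 7))


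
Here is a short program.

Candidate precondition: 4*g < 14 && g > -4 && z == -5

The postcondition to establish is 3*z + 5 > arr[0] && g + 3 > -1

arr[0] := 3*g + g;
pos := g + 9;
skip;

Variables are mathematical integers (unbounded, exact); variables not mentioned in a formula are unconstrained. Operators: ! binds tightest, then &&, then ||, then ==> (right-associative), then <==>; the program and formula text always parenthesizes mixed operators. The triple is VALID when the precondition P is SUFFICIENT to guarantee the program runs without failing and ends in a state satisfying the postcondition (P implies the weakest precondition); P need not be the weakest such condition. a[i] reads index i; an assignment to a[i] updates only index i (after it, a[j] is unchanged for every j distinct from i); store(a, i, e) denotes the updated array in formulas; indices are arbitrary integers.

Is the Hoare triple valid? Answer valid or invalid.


Working backward. After the program, the postcondition 3*z + 5 > arr[0] && g + 3 > -1 must hold; in canonical form it is 3*z > arr[0] - 5 && g > -4.
Before skip: 3*z > arr[0] - 5 && g > -4
Before pos := g + 9: 3*z > arr[0] - 5 && g > -4
Before arr[0] := 3*g + g: 3*z > 4*g - 5 && g > -4
The weakest precondition is 3*z > 4*g - 5 && g > -4.
Check whether 4*g < 14 && g > -4 && z == -5 implies it.
Countermodel: at the initial state g = -2, z = -5, the precondition holds but the weakest precondition fails.
Answer: invalid


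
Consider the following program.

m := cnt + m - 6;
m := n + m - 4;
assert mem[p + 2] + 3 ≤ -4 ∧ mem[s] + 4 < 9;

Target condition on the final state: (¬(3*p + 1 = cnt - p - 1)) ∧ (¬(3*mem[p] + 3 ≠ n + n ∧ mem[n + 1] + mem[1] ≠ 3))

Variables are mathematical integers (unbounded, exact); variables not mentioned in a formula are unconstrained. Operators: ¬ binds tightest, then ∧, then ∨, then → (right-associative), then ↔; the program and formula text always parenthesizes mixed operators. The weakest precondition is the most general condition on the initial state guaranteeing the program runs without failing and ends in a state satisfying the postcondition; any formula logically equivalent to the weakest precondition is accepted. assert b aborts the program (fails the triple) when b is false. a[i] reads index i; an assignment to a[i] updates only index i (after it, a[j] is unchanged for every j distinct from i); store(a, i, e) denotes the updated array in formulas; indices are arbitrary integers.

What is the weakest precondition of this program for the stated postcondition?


Working backward. After the program, the postcondition (¬(3*p + 1 = cnt - p - 1)) ∧ (¬(3*mem[p] + 3 ≠ n + n ∧ mem[n + 1] + mem[1] ≠ 3)) must hold; in canonical form it is (¬(4*p = cnt - 2)) ∧ (¬(3*mem[p] ≠ 2*n - 3 ∧ mem[n + 1] + mem[1] ≠ 3)).
Before assert mem[p + 2] + 3 ≤ -4 ∧ mem[s] + 4 < 9: mem[p + 2] ≤ -7 ∧ mem[s] < 5 ∧ (¬(4*p = cnt - 2)) ∧ (¬(3*mem[p] ≠ 2*n - 3 ∧ mem[n + 1] + mem[1] ≠ 3))
Before m := n + m - 4: mem[p + 2] ≤ -7 ∧ mem[s] < 5 ∧ (¬(4*p = cnt - 2)) ∧ (¬(3*mem[p] ≠ 2*n - 3 ∧ mem[n + 1] + mem[1] ≠ 3))
Before m := cnt + m - 6: mem[p + 2] ≤ -7 ∧ mem[s] < 5 ∧ (¬(4*p = cnt - 2)) ∧ (¬(3*mem[p] ≠ 2*n - 3 ∧ mem[n + 1] + mem[1] ≠ 3))
Answer: WP = mem[p + 2] ≤ -7 ∧ mem[s] < 5 ∧ (¬(4*p = cnt - 2)) ∧ (¬(3*mem[p] ≠ 2*n - 3 ∧ mem[n + 1] + mem[1] ≠ 3))


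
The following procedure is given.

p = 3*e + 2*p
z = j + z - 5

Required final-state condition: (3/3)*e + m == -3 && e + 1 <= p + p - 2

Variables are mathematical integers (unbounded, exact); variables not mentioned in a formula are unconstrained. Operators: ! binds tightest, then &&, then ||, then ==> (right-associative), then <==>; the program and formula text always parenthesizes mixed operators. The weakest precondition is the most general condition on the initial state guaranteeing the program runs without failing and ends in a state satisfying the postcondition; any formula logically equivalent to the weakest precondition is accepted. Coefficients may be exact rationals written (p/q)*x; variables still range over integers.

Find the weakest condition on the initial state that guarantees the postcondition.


Working backward. After the program, the postcondition (3/3)*e + m == -3 && e + 1 <= p + p - 2 must hold; in canonical form it is e + m == -3 && e <= 2*p - 3.
Before z := j + z - 5: e + m == -3 && e <= 2*p - 3
Before p := 3*e + 2*p: e + m == -3 && 5*e + 4*p >= 3
Answer: WP = e + m == -3 && 5*e + 4*p >= 3
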